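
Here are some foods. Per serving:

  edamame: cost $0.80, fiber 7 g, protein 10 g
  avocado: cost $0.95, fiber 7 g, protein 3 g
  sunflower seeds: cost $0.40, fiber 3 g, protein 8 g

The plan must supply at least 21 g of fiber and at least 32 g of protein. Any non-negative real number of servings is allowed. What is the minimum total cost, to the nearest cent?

$2.43

This is a tiny linear program; its minimum lies at a vertex of the feasible set. List the vertices and price them.
edamame only: max(21/7, 32/10) = 3.2 servings → $2.56.
avocado only: max(21/7, 32/3) = 10.67 servings → $10.13.
sunflower seeds only: max(21/3, 32/8) = 7 servings → $2.80.
edamame + avocado: intersection lies outside the first quadrant.
edamame + sunflower seeds with both tight: 2.769 servings and 0.5385 servings → $2.43.
avocado + sunflower seeds with both tight: 1.532 servings and 3.426 servings → $2.83.
So the least-cost plan costs $2.43.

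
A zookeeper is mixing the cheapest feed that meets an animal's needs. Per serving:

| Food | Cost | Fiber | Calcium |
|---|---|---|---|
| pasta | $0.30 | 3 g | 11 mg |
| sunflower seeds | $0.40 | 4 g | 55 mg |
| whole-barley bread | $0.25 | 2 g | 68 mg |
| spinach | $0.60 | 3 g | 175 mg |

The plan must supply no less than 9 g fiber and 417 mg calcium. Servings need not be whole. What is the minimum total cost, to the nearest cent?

Minimising a linear cost over {fiber ≥ 9, calcium ≥ 417, servings ≥ 0} — the optimum is at a vertex, using one or two foods.
pasta only: max(9/3, 417/11) = 37.91 servings → $11.37.
sunflower seeds only: max(9/4, 417/55) = 7.582 servings → $3.03.
whole-barley bread only: max(9/2, 417/68) = 6.132 servings → $1.53.
spinach only: max(9/3, 417/175) = 3 servings → $1.80.
pasta + sunflower seeds with both targets exact would need a negative amount; discard.
pasta + whole-barley bread with both targets exact would need a negative amount; discard.
pasta + spinach with both tight: 0.6585 servings and 2.341 servings → $1.60.
sunflower seeds + whole-barley bread: the both-tight solution has a negative serving — not a feasible corner.
sunflower seeds + spinach with both tight: 0.6056 servings and 2.193 servings → $1.56.
whole-barley bread + spinach with both tight: 2.219 servings and 1.521 servings → $1.47.
Cheapest feasible corner: $1.47.

$1.47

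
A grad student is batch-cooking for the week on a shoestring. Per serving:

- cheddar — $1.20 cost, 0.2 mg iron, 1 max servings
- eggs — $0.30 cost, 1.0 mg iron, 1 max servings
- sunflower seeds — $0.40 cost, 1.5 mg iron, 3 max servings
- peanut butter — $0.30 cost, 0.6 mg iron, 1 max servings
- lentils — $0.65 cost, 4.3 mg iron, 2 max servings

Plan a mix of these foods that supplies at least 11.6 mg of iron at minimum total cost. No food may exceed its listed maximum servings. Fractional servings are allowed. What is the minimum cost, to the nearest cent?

Cost per mg of iron: lentils $0.1512, sunflower seeds $0.2667, eggs $0.3000, peanut butter $0.5000, cheddar $6.0000.
Take 2 servings of lentils: +8.6 mg iron for $1.30 (total $1.30, still need 3.0 mg).
Take 2 servings of sunflower seeds: +3.0 mg iron for $0.80 (total $2.10, still need 0.0 mg).
Filling from the cheapest source first is optimal under one linear minimum: $2.10.

$2.10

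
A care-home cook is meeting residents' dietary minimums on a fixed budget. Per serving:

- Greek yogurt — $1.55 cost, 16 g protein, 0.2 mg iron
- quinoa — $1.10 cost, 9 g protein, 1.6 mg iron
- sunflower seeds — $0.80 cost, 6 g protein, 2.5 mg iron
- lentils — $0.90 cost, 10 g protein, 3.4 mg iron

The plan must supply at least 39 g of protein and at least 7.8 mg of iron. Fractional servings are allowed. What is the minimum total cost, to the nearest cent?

A basic optimal solution has at most two foods positive. Try each food alone and each pair with both targets met exactly.
Greek yogurt only: max(39/16, 7.8/0.2) = 39 servings → $60.45.
quinoa only: max(39/9, 7.8/1.6) = 4.875 servings → $5.36.
sunflower seeds only: max(39/6, 7.8/2.5) = 6.5 servings → $5.20.
lentils only: max(39/10, 7.8/3.4) = 3.9 servings → $3.51.
Greek yogurt + quinoa with both targets exact would need a negative amount; discard.
Greek yogurt + sunflower seeds with both tight: 1.307 servings and 3.015 servings → $4.44.
Greek yogurt + lentils with both tight: 1.042 servings and 2.233 servings → $3.62.
quinoa + sunflower seeds with both tight: 3.93 servings and 0.6047 servings → $4.81.
quinoa + lentils with both tight: 3.74 servings and 0.5342 servings → $4.59.
sunflower seeds + lentils with both targets exact would need a negative amount; discard.
The minimum over all feasible corners is $3.51.

$3.51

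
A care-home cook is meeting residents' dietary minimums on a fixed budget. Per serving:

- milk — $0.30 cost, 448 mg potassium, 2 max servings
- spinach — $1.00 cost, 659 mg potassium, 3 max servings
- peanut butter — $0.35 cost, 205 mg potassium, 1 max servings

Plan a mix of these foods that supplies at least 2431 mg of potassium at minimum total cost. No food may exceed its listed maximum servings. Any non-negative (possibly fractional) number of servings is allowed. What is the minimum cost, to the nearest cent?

Cost per mg of potassium: milk $0.0007, spinach $0.0015, peanut butter $0.0017.
Take 2 servings of milk: +896.0 mg potassium for $0.60 (total $0.60, still need 1535.0 mg).
Take 2.329 servings of spinach: +1535.0 mg potassium for $2.33 (total $2.93, still need 0.0 mg).
Greedy by cheapest-per-mg is optimal for a single linear constraint, so the minimum cost is $2.93.

$2.93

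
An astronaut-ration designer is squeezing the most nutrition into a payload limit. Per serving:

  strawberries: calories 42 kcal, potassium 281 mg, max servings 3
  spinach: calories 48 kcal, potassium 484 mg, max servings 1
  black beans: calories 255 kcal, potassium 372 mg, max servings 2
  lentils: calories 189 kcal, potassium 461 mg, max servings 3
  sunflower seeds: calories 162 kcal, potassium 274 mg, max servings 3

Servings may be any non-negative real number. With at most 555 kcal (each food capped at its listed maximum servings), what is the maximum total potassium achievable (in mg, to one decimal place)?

Potassium per kcal: spinach 10.08, strawberries 6.69, lentils 2.439, sunflower seeds 1.691, black beans 1.459.
Take 1 serving of spinach: uses 48 kcal, +484.0 mg potassium (running total 484.0 mg).
Take 3 servings of strawberries: uses 126 kcal, +843.0 mg potassium (running total 1327.0 mg).
Take 2.016 servings of lentils: uses 381 kcal, +929.3 mg potassium (running total 2256.3 mg).
Greedy by best ratio exhausts the calories allowance optimally: 2256.3 mg.

2256.3 mg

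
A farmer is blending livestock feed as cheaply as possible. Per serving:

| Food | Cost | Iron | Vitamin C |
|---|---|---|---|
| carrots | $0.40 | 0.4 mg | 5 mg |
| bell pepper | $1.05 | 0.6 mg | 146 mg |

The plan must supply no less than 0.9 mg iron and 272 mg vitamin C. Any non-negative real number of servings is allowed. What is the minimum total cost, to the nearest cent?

$1.96

An LP optimum is at a vertex; with two nutrient constraints at most two foods are used. Check each candidate.
carrots only: max(0.9/0.4, 272/5) = 54.4 servings → $21.76.
bell pepper only: max(0.9/0.6, 272/146) = 1.863 servings → $1.96.
carrots + bell pepper: intersection lies outside the first quadrant.
So the least-cost plan costs $1.96.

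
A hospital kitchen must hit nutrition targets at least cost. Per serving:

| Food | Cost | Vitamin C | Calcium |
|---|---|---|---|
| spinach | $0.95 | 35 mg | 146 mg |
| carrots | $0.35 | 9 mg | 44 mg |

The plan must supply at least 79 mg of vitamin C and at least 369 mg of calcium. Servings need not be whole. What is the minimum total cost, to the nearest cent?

Two binding constraints pin down two serving amounts, so the optimal mix uses at most two foods. The candidates are each food alone (scaled to the tighter of vitamin C/calcium) and each pair with both constraints tight.
spinach only: max(79/35, 369/146) = 2.527 servings → $2.40.
carrots only: max(79/9, 369/44) = 8.778 servings → $3.07.
spinach + carrots with both tight: 0.6858 servings and 6.111 servings → $2.79.
So the least-cost plan costs $2.40.

$2.40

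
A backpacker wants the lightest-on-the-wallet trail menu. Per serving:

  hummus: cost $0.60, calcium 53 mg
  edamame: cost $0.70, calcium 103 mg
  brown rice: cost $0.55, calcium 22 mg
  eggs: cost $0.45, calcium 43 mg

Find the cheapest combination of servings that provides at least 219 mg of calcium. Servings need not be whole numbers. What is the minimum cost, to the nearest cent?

Cost per mg of calcium: edamame $0.0068, eggs $0.0105, hummus $0.0113, brown rice $0.0250.
With no serving limits, use only edamame: 219 mg / 103 mg = 2.126 servings × $0.70 = $1.49.

$1.49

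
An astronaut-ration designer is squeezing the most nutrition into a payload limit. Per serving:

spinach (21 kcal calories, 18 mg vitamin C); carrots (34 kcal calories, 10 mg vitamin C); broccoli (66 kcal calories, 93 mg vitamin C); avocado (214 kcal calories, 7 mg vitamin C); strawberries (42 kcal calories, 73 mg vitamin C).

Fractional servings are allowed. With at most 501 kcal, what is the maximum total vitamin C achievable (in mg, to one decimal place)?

Vitamin C per kcal: strawberries 1.738, broccoli 1.409, spinach 0.8571, carrots 0.2941, avocado 0.03271.
With no serving limits, spend the whole calories allowance on strawberries: 501 kcal / 42 kcal × 73 mg = 870.8 mg.

870.8 mg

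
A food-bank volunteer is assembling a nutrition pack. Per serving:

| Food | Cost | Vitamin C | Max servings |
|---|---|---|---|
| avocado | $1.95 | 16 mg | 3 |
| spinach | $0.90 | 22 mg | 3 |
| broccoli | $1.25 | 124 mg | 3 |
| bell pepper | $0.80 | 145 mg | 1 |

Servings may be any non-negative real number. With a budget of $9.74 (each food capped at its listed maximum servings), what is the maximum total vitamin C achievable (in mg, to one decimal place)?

Vitamin C per dollar: bell pepper 181.2, broccoli 99.2, spinach 24.44, avocado 8.205.
Take 1 serving of bell pepper: spends $0.80, +145.0 mg vitamin C (running total 145.0 mg).
Take 3 servings of broccoli: spends $3.75, +372.0 mg vitamin C (running total 517.0 mg).
Take 3 servings of spinach: spends $2.70, +66.0 mg vitamin C (running total 583.0 mg).
Take 1.277 servings of avocado: spends $2.49, +20.4 mg vitamin C (running total 603.4 mg).
Filling greedily by vitamin C-per-dollar is optimal for one linear limit, giving 603.4 mg.

603.4 mg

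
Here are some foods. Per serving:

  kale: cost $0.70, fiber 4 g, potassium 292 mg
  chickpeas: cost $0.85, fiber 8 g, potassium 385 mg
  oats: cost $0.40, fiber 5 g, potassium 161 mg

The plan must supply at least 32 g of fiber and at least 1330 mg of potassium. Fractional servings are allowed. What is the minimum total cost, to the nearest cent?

$3.05

The cheapest plan sits at a corner of the feasible region — with two constraints it uses at most two foods.
kale only: max(32/4, 1330/292) = 8 servings → $5.60.
chickpeas only: max(32/8, 1330/385) = 4 servings → $3.40.
oats only: max(32/5, 1330/161) = 8.261 servings → $3.30.
kale + chickpeas with both targets exact would need a negative amount; discard.
kale + oats with both tight: 1.836 servings and 4.931 servings → $3.26.
chickpeas + oats with both tight: 2.352 servings and 2.637 servings → $3.05.
So the least-cost plan costs $3.05.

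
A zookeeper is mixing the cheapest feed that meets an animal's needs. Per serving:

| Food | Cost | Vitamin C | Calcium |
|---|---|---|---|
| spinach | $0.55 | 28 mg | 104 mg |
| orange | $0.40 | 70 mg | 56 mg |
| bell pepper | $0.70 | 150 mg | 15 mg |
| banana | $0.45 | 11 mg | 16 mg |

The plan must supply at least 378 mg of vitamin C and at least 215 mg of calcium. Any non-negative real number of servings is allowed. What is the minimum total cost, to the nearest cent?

$2.03

With two linear requirements the optimum uses one or two foods; enumerate the corners.
spinach only: max(378/28, 215/104) = 13.5 servings → $7.42.
orange only: max(378/70, 215/56) = 5.4 servings → $2.16.
bell pepper only: max(378/150, 215/15) = 14.33 servings → $10.03.
banana only: max(378/11, 215/16) = 34.36 servings → $15.46.
spinach + orange: intersection lies outside the first quadrant.
spinach + bell pepper with both tight: 1.751 servings and 2.193 servings → $2.50.
spinach + banana: intersection lies outside the first quadrant.
orange + bell pepper with both tight: 3.616 servings and 0.8324 servings → $2.03.
orange + banana: intersection lies outside the first quadrant.
bell pepper + banana with both tight: 1.648 servings and 11.89 servings → $6.51.
The minimum over all feasible corners is $2.03.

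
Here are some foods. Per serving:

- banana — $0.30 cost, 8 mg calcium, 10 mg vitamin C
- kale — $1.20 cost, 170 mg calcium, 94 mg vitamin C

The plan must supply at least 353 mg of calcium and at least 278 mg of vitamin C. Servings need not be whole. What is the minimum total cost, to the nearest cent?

$3.55

The cheapest plan sits at a corner of the feasible region — with two constraints it uses at most two foods.
banana only: max(353/8, 278/10) = 44.12 servings → $13.24.
kale only: max(353/170, 278/94) = 2.957 servings → $3.55.
banana + kale with both tight: 14.85 servings and 1.378 servings → $6.11.
The minimum over all feasible corners is $3.55.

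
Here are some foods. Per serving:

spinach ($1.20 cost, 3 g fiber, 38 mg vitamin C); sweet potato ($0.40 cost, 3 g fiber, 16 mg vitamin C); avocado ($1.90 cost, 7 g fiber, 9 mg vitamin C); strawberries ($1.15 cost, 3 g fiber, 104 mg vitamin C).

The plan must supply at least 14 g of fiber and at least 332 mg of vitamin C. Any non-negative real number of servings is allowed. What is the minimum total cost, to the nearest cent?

Compare the cost at each extreme point of the feasible region.
spinach only: max(14/3, 332/38) = 8.737 servings → $10.48.
sweet potato only: max(14/3, 332/16) = 20.75 servings → $8.30.
avocado only: max(14/7, 332/9) = 36.89 servings → $70.09.
strawberries only: max(14/3, 332/104) = 4.667 servings → $5.37.
spinach + sweet potato: the both-tight solution has a negative serving — not a feasible corner.
spinach + avocado: the both-tight solution has a negative serving — not a feasible corner.
spinach + strawberries with both tight: 2.323 servings and 2.343 servings → $5.48.
sweet potato + avocado with both targets exact would need a negative amount; discard.
sweet potato + strawberries with both tight: 1.742 servings and 2.924 servings → $4.06.
avocado + strawberries with both tight: 0.6562 servings and 3.136 servings → $4.85.
The minimum over all feasible corners is $4.06.

$4.06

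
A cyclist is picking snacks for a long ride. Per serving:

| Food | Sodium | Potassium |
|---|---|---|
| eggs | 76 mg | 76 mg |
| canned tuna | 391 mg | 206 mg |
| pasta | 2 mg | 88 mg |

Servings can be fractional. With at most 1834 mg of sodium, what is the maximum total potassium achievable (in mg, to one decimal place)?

80696.0 mg

Potassium per mg sodium: pasta 44, eggs 1, canned tuna 0.5269.
With no serving limits, spend the whole sodium allowance on pasta: 1834 mg / 2 mg × 88 mg = 80696.0 mg.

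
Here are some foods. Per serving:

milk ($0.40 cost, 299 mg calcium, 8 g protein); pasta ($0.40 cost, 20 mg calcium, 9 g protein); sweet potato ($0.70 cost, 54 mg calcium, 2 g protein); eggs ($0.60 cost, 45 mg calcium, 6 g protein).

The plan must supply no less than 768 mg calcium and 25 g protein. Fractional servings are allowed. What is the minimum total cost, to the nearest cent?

This is a tiny linear program; its minimum lies at a vertex of the feasible set. List the vertices and price them.
milk only: max(768/299, 25/8) = 3.125 servings → $1.25.
pasta only: max(768/20, 25/9) = 38.4 servings → $15.36.
sweet potato only: max(768/54, 25/2) = 14.22 servings → $9.96.
eggs only: max(768/45, 25/6) = 17.07 servings → $10.24.
milk + pasta with both tight: 2.533 servings and 0.5259 servings → $1.22.
milk + sweet potato with both tight: 1.12 servings and 8.018 servings → $6.06.
milk + eggs with both tight: 2.429 servings and 0.9282 servings → $1.53.
pasta + sweet potato with both targets exact would need a negative amount; discard.
pasta + eggs: intersection lies outside the first quadrant.
sweet potato + eggs: the both-tight solution has a negative serving — not a feasible corner.
Cheapest feasible corner: $1.22.

$1.22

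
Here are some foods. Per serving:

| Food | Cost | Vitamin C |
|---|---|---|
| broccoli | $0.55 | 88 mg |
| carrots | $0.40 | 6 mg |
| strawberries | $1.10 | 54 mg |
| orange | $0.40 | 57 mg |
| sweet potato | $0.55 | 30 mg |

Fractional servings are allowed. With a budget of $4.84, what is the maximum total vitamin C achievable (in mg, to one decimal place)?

774.4 mg

Vitamin C per dollar: broccoli 160, orange 142.5, sweet potato 54.55, strawberries 49.09, carrots 15.
With no serving limits, spend the whole cost allowance on broccoli: $4.84 / $0.55 × 88 mg = 774.4 mg.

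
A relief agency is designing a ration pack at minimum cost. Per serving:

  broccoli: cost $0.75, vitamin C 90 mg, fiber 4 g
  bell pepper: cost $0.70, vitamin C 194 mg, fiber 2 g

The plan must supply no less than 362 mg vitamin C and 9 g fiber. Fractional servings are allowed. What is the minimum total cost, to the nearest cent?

An LP optimum is at a vertex; with two nutrient constraints at most two foods are used. Check each candidate.
broccoli only: max(362/90, 9/4) = 4.022 servings → $3.02.
bell pepper only: max(362/194, 9/2) = 4.5 servings → $3.15.
broccoli + bell pepper with both tight: 1.715 servings and 1.07 servings → $2.04.
So the least-cost plan costs $2.04.

$2.04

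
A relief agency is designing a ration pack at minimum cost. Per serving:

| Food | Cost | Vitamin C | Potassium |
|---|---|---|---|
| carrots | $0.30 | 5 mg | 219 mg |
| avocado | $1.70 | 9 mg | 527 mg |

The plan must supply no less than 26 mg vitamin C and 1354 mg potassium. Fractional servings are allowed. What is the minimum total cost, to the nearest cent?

$1.85

An LP optimum is at a vertex; with two nutrient constraints at most two foods are used. Check each candidate.
carrots only: max(26/5, 1354/219) = 6.183 servings → $1.85.
avocado only: max(26/9, 1354/527) = 2.889 servings → $4.91.
carrots + avocado with both tight: 2.283 servings and 1.62 servings → $3.44.
So the least-cost plan costs $1.85.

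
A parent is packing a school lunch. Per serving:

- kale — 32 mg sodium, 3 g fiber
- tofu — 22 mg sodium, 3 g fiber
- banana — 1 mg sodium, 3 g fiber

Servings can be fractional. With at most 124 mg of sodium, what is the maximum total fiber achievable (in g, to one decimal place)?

372.0 g

Fiber per mg sodium: banana 3, tofu 0.1364, kale 0.09375.
With no serving limits, spend the whole sodium allowance on banana: 124 mg / 1 mg × 3 g = 372.0 g.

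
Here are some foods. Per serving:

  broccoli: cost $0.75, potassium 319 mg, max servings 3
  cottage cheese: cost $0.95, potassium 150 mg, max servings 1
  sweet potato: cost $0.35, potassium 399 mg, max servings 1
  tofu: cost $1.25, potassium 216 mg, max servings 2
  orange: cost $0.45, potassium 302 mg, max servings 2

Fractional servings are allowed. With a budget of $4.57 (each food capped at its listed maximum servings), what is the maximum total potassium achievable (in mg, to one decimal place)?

2144.9 mg

Potassium per dollar: sweet potato 1140, orange 671.1, broccoli 425.3, tofu 172.8, cottage cheese 157.9.
Take 1 serving of sweet potato: spends $0.35, +399.0 mg potassium (running total 399.0 mg).
Take 2 servings of orange: spends $0.90, +604.0 mg potassium (running total 1003.0 mg).
Take 3 servings of broccoli: spends $2.25, +957.0 mg potassium (running total 1960.0 mg).
Take 0.856 servings of tofu: spends $1.07, +184.9 mg potassium (running total 2144.9 mg).
Greedy by best ratio exhausts the cost allowance optimally: 2144.9 mg.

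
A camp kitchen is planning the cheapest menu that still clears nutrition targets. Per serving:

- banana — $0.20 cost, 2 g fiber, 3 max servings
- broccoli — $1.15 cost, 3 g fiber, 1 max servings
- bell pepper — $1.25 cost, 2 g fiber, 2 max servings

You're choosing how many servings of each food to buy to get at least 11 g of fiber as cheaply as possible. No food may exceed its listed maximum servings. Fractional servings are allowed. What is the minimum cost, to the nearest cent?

$3.00

Cost per g of fiber: banana $0.1000, broccoli $0.3833, bell pepper $0.6250.
Take 3 servings of banana: +6.0 g fiber for $0.60 (total $0.60, still need 5.0 g).
Take 1 serving of broccoli: +3.0 g fiber for $1.15 (total $1.75, still need 2.0 g).
Take 1 serving of bell pepper: +2.0 g fiber for $1.25 (total $3.00, still need 0.0 g).
Greedy by cheapest-per-g is optimal for a single linear constraint, so the minimum cost is $3.00.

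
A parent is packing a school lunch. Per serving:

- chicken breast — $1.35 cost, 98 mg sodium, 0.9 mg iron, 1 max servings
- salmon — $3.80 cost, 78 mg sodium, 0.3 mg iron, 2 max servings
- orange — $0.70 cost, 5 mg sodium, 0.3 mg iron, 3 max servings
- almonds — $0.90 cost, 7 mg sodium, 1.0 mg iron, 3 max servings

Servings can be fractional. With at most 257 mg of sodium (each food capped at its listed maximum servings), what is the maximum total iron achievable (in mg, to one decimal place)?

Iron per mg sodium: almonds 0.1429, orange 0.06, chicken breast 0.009184, salmon 0.003846.
Take 3 servings of almonds: uses 21 mg sodium, +3.0 mg iron (running total 3.0 mg).
Take 3 servings of orange: uses 15 mg sodium, +0.9 mg iron (running total 3.9 mg).
Take 1 serving of chicken breast: uses 98 mg sodium, +0.9 mg iron (running total 4.8 mg).
Take 1.577 servings of salmon: uses 123 mg sodium, +0.5 mg iron (running total 5.3 mg).
Filling greedily by iron-per-mg sodium is optimal for one linear limit, giving 5.3 mg.

5.3 mg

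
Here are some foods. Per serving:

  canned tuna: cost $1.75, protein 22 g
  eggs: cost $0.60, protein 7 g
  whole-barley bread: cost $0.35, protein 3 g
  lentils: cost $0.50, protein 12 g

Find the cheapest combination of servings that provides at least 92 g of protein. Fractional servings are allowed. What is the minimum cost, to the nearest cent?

Cost per g of protein: lentils $0.0417, canned tuna $0.0795, eggs $0.0857, whole-barley bread $0.1167.
With no serving limits, use only lentils: 92 g / 12 g = 7.667 servings × $0.50 = $3.83.

$3.83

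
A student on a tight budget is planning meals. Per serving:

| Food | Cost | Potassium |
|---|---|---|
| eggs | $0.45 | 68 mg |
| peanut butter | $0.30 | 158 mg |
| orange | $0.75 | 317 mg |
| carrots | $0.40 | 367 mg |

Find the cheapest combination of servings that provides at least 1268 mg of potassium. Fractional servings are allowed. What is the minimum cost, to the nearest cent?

$1.38

Cost per mg of potassium: carrots $0.0011, peanut butter $0.0019, orange $0.0024, eggs $0.0066.
With no serving limits, use only carrots: 1268 mg / 367 mg = 3.455 servings × $0.40 = $1.38.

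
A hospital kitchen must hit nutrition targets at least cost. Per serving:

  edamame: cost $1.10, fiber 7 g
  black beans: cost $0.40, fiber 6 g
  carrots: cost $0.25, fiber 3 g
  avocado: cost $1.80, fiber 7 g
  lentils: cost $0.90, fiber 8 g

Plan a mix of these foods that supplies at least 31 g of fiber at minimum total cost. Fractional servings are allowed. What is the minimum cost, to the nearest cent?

$2.07

Cost per g of fiber: black beans $0.0667, carrots $0.0833, lentils $0.1125, edamame $0.1571, avocado $0.2571.
With no serving limits, use only black beans: 31 g / 6 g = 5.167 servings × $0.40 = $2.07.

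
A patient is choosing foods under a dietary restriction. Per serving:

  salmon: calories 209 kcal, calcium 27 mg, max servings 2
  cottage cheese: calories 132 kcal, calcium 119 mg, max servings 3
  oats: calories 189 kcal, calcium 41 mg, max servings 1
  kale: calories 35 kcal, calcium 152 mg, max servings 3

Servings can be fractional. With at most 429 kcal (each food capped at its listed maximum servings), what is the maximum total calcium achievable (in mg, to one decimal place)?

748.1 mg

Calcium per kcal: kale 4.343, cottage cheese 0.9015, oats 0.2169, salmon 0.1292.
Take 3 servings of kale: uses 105 kcal, +456.0 mg calcium (running total 456.0 mg).
Take 2.455 servings of cottage cheese: uses 324 kcal, +292.1 mg calcium (running total 748.1 mg).
Greedy by best ratio exhausts the calories allowance optimally: 748.1 mg.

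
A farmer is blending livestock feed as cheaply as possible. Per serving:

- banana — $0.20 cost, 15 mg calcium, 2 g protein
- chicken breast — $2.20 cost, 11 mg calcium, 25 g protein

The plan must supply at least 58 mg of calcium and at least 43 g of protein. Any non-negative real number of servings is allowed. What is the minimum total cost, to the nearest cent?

$3.85

With two linear requirements the optimum uses one or two foods; enumerate the corners.
banana only: max(58/15, 43/2) = 21.5 servings → $4.30.
chicken breast only: max(58/11, 43/25) = 5.273 servings → $11.60.
banana + chicken breast with both tight: 2.768 servings and 1.499 servings → $3.85.
So the least-cost plan costs $3.85.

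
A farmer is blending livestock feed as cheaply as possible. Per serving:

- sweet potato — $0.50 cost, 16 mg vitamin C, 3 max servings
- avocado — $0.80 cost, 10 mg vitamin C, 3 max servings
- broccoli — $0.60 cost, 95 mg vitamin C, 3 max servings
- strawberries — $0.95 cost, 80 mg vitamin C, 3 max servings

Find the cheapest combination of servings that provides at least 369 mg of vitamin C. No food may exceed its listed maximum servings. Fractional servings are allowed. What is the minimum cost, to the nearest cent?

$2.80

Cost per mg of vitamin C: broccoli $0.0063, strawberries $0.0119, sweet potato $0.0312, avocado $0.0800.
Take 3 servings of broccoli: +285.0 mg vitamin C for $1.80 (total $1.80, still need 84.0 mg).
Take 1.05 servings of strawberries: +84.0 mg vitamin C for $1.00 (total $2.80, still need 0.0 mg).
Filling from the cheapest source first is optimal under one linear minimum: $2.80.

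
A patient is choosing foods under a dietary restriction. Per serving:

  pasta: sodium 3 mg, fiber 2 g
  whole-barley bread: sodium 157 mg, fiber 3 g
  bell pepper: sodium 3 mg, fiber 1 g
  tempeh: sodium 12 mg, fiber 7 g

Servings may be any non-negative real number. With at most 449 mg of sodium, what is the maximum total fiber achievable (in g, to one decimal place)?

Fiber per mg sodium: pasta 0.6667, tempeh 0.5833, bell pepper 0.3333, whole-barley bread 0.01911.
With no serving limits, spend the whole sodium allowance on pasta: 449 mg / 3 mg × 2 g = 299.3 g.

299.3 g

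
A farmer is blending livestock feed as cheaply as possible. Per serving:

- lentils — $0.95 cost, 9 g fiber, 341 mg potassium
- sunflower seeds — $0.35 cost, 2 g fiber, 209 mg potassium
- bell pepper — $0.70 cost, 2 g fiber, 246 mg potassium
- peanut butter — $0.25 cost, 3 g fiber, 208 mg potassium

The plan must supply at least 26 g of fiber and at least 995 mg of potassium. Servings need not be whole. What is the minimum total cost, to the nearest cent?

This is a tiny linear program; its minimum lies at a vertex of the feasible set. List the vertices and price them.
lentils only: max(26/9, 995/341) = 2.918 servings → $2.77.
sunflower seeds only: max(26/2, 995/209) = 13 servings → $4.55.
bell pepper only: max(26/2, 995/246) = 13 servings → $9.10.
peanut butter only: max(26/3, 995/208) = 8.667 servings → $2.17.
lentils + sunflower seeds with both tight: 2.872 servings and 0.07423 servings → $2.75.
lentils + bell pepper with both tight: 2.876 servings and 0.05809 servings → $2.77.
lentils + peanut butter with both tight: 2.854 servings and 0.1048 servings → $2.74.
sunflower seeds + bell pepper: the both-tight solution has a negative serving — not a feasible corner.
sunflower seeds + peanut butter: the both-tight solution has a negative serving — not a feasible corner.
bell pepper + peanut butter: intersection lies outside the first quadrant.
Cheapest feasible corner: $2.17.

$2.17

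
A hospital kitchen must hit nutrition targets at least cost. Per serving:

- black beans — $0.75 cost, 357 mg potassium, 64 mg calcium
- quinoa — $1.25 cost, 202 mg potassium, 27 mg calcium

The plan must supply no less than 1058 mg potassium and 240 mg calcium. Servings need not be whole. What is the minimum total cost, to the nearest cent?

$2.81

An LP optimum is at a vertex; with two nutrient constraints at most two foods are used. Check each candidate.
black beans only: max(1058/357, 240/64) = 3.75 servings → $2.81.
quinoa only: max(1058/202, 240/27) = 8.889 servings → $11.11.
black beans + quinoa with both targets exact would need a negative amount; discard.
So the least-cost plan costs $2.81.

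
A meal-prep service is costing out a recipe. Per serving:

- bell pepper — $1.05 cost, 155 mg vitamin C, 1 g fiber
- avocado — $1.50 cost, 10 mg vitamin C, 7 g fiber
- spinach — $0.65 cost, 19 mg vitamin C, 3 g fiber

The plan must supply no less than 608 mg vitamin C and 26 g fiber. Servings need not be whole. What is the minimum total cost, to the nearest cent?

A basic optimal solution has at most two foods positive. Try each food alone and each pair with both targets met exactly.
bell pepper only: max(608/155, 26/1) = 26 servings → $27.30.
avocado only: max(608/10, 26/7) = 60.8 servings → $91.20.
spinach only: max(608/19, 26/3) = 32 servings → $20.80.
bell pepper + avocado with both tight: 3.717 servings and 3.183 servings → $8.68.
bell pepper + spinach with both tight: 2.982 servings and 7.673 servings → $8.12.
avocado + spinach with both targets exact would need a negative amount; discard.
The minimum over all feasible corners is $8.12.

$8.12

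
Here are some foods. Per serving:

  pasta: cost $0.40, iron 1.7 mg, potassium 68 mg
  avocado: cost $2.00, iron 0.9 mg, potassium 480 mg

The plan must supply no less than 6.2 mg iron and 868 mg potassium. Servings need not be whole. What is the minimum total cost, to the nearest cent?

For a min-cost LP with two ≥-constraints, a basic feasible solution has at most two positive variables.
pasta only: max(6.2/1.7, 868/68) = 12.76 servings → $5.11.
avocado only: max(6.2/0.9, 868/480) = 6.889 servings → $13.78.
pasta + avocado with both tight: 2.908 servings and 1.396 servings → $3.96.
The minimum over all feasible corners is $3.96.

$3.96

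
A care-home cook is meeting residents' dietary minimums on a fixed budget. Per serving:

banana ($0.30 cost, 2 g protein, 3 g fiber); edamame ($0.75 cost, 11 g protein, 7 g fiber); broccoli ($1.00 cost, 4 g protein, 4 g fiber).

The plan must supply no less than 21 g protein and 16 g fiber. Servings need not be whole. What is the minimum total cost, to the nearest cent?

Minimising a linear cost over {protein ≥ 21, fiber ≥ 16, servings ≥ 0} — the optimum is at a vertex, using one or two foods.
banana only: max(21/2, 16/3) = 10.5 servings → $3.15.
edamame only: max(21/11, 16/7) = 2.286 servings → $1.71.
broccoli only: max(21/4, 16/4) = 5.25 servings → $5.25.
banana + edamame with both tight: 1.526 servings and 1.632 servings → $1.68.
banana + broccoli: the both-tight solution has a negative serving — not a feasible corner.
edamame + broccoli with both tight: 1.25 servings and 1.812 servings → $2.75.
Cheapest feasible corner: $1.68.

$1.68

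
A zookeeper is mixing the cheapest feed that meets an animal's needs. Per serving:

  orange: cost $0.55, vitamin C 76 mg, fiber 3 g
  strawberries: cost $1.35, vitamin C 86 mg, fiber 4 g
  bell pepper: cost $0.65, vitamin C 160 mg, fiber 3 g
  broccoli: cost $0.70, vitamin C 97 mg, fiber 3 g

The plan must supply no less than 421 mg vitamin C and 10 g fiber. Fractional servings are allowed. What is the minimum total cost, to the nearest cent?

With two linear requirements the optimum uses one or two foods; enumerate the corners.
orange only: max(421/76, 10/3) = 5.539 servings → $3.05.
strawberries only: max(421/86, 10/4) = 4.895 servings → $6.61.
bell pepper only: max(421/160, 10/3) = 3.333 servings → $2.17.
broccoli only: max(421/97, 10/3) = 4.34 servings → $3.04.
orange + strawberries with both targets exact would need a negative amount; discard.
orange + bell pepper with both tight: 1.337 servings and 1.996 servings → $2.03.
orange + broccoli: intersection lies outside the first quadrant.
strawberries + bell pepper with both tight: 0.8822 servings and 2.157 servings → $2.59.
strawberries + broccoli: intersection lies outside the first quadrant.
bell pepper + broccoli with both tight: 1.55 servings and 1.783 servings → $2.26.
The minimum over all feasible corners is $2.03.

$2.03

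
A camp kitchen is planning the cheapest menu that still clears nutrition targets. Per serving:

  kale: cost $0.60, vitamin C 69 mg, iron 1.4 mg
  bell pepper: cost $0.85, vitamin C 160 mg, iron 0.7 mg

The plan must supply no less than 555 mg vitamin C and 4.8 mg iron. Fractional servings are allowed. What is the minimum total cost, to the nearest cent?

$3.45

At the optimum either one food covers both requirements or two foods hit both targets exactly; no other combination can be cheaper.
kale only: max(555/69, 4.8/1.4) = 8.043 servings → $4.83.
bell pepper only: max(555/160, 4.8/0.7) = 6.857 servings → $5.83.
kale + bell pepper with both tight: 2.16 servings and 2.537 servings → $3.45.
The minimum over all feasible corners is $3.45.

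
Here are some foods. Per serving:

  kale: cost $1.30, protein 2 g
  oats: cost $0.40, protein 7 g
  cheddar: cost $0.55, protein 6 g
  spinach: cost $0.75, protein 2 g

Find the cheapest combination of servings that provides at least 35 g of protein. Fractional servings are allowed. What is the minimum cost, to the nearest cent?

$2.00

Cost per g of protein: oats $0.0571, cheddar $0.0917, spinach $0.3750, kale $0.6500.
With no serving limits, use only oats: 35 g / 7 g = 5 servings × $0.40 = $2.00.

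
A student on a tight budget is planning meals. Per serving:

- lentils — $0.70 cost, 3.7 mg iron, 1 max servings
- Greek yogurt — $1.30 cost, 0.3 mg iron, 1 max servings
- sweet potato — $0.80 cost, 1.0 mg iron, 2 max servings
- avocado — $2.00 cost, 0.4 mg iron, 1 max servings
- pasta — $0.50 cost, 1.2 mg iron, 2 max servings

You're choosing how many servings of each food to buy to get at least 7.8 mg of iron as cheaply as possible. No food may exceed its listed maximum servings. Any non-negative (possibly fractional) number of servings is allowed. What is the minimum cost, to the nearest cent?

Cost per mg of iron: lentils $0.1892, pasta $0.4167, sweet potato $0.8000, Greek yogurt $4.3333, avocado $5.0000.
Take 1 serving of lentils: +3.7 mg iron for $0.70 (total $0.70, still need 4.1 mg).
Take 2 servings of pasta: +2.4 mg iron for $1.00 (total $1.70, still need 1.7 mg).
Take 1.7 servings of sweet potato: +1.7 mg iron for $1.36 (total $3.06, still need 0.0 mg).
Greedy by cheapest-per-mg is optimal for a single linear constraint, so the minimum cost is $3.06.

$3.06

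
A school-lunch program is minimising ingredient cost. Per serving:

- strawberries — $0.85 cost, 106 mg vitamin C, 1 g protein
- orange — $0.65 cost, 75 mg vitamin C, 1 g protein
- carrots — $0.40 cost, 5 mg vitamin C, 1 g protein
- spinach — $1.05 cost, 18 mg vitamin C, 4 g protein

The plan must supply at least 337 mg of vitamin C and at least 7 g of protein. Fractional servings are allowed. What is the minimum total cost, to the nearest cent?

strawberries only: max(337/106, 7/1) = 7 servings → $5.95.
orange only: max(337/75, 7/1) = 7 servings → $4.55.
carrots only: max(337/5, 7/1) = 67.4 servings → $26.96.
spinach only: max(337/18, 7/4) = 18.72 servings → $19.66.
strawberries + orange with both targets exact would need a negative amount; discard.
strawberries + carrots with both tight: 2.99 servings and 4.01 servings → $4.15.
strawberries + spinach with both tight: 3.01 servings and 0.9975 servings → $3.61.
orange + carrots with both tight: 4.314 servings and 2.686 servings → $3.88.
orange + spinach with both tight: 4.333 servings and 0.6667 servings → $3.52.
carrots + spinach with both targets exact would need a negative amount; discard.
Cheapest feasible corner: $3.52.

$3.52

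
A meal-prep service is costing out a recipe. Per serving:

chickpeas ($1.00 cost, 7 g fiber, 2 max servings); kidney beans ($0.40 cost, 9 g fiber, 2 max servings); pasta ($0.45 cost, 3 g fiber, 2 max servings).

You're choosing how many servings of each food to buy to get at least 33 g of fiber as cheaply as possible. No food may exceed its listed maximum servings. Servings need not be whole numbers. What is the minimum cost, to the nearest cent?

Cost per g of fiber: kidney beans $0.0444, chickpeas $0.1429, pasta $0.1500.
Take 2 servings of kidney beans: +18.0 g fiber for $0.80 (total $0.80, still need 15.0 g).
Take 2 servings of chickpeas: +14.0 g fiber for $2.00 (total $2.80, still need 1.0 g).
Take 0.3333 servings of pasta: +1.0 g fiber for $0.15 (total $2.95, still need 0.0 g).
Filling from the cheapest source first is optimal under one linear minimum: $2.95.

$2.95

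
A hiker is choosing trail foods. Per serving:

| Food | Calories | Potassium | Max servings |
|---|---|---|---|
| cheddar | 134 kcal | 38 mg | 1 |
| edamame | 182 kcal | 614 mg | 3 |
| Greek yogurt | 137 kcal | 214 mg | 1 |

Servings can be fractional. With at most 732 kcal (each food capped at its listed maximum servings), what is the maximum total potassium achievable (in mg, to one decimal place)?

2069.9 mg

Potassium per kcal: edamame 3.374, Greek yogurt 1.562, cheddar 0.2836.
Take 3 servings of edamame: uses 546 kcal, +1842.0 mg potassium (running total 1842.0 mg).
Take 1 serving of Greek yogurt: uses 137 kcal, +214.0 mg potassium (running total 2056.0 mg).
Take 0.3657 servings of cheddar: uses 49 kcal, +13.9 mg potassium (running total 2069.9 mg).
Filling greedily by potassium-per-kcal is optimal for one linear limit, giving 2069.9 mg.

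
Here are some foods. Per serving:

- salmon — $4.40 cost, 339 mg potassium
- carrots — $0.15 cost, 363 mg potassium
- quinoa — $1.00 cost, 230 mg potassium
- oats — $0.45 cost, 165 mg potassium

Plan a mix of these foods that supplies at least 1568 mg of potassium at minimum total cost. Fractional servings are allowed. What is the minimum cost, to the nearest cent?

Cost per mg of potassium: carrots $0.0004, oats $0.0027, quinoa $0.0043, salmon $0.0130.
With no serving limits, use only carrots: 1568 mg / 363 mg = 4.32 servings × $0.15 = $0.65.

$0.65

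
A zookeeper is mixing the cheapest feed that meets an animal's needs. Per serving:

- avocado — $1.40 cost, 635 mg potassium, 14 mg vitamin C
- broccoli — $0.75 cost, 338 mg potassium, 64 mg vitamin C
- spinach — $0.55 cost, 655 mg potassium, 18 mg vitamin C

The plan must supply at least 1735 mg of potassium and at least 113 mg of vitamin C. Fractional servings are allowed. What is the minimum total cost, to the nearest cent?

An LP optimum is at a vertex; with two nutrient constraints at most two foods are used. Check each candidate.
avocado only: max(1735/635, 113/14) = 8.071 servings → $11.30.
broccoli only: max(1735/338, 113/64) = 5.133 servings → $3.85.
spinach only: max(1735/655, 113/18) = 6.278 servings → $3.45.
avocado + broccoli with both tight: 2.029 servings and 1.322 servings → $3.83.
avocado + spinach with both targets exact would need a negative amount; discard.
broccoli + spinach with both tight: 1.194 servings and 2.033 servings → $2.01.
Cheapest feasible corner: $2.01.

$2.01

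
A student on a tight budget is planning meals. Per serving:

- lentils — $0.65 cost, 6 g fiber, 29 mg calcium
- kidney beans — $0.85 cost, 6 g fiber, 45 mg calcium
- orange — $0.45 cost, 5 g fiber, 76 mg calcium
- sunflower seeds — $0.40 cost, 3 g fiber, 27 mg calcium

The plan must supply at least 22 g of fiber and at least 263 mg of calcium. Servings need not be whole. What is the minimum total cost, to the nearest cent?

lentils only: max(22/6, 263/29) = 9.069 servings → $5.89.
kidney beans only: max(22/6, 263/45) = 5.844 servings → $4.97.
orange only: max(22/5, 263/76) = 4.4 servings → $1.98.
sunflower seeds only: max(22/3, 263/27) = 9.741 servings → $3.90.
lentils + kidney beans: the both-tight solution has a negative serving — not a feasible corner.
lentils + orange with both tight: 1.148 servings and 3.023 servings → $2.11.
lentils + sunflower seeds: the both-tight solution has a negative serving — not a feasible corner.
kidney beans + orange with both tight: 1.545 servings and 2.545 servings → $2.46.
kidney beans + sunflower seeds: the both-tight solution has a negative serving — not a feasible corner.
orange + sunflower seeds with both tight: 2.097 servings and 3.839 servings → $2.48.
Cheapest feasible corner: $1.98.

$1.98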